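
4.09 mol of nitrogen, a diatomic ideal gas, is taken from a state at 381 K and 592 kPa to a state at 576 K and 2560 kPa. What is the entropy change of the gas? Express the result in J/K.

ΔS = -0.601 J/K

ΔS = nC_p ln(T₂/T₁) − nR ln(P₂/P₁), with C_p = 7R/2 = 29.1 J mol⁻¹ K⁻¹ for a diatomic ideal gas.
ΔS = 4.09 × [29.1 × ln(576/381) − 8.314 × ln(2560/592)] = -0.601 J/K.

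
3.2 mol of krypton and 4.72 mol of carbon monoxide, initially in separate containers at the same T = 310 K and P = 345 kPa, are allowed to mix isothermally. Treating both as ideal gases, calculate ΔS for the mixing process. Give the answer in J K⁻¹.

ΔS_mix = 44.4 J/K

Mole fractions: x_A = 3.2/7.92 = 0.404, x_B = 0.596.
ΔS_mix = −R(n_A ln x_A + n_B ln x_B) = −8.314 × (3.2 ln 0.404 + 4.72 ln 0.596) = 44.4 J/K.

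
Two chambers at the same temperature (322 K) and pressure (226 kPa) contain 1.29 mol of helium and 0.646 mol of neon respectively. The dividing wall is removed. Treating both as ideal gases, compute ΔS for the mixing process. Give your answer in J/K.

Mole fractions: x_A = 1.29/1.94 = 0.666, x_B = 0.334.
ΔS_mix = −R(n_A ln x_A + n_B ln x_B) = −8.314 × (1.29 ln 0.666 + 0.646 ln 0.334) = 10.2 J/K.

ΔS_mix = 10.2 J/K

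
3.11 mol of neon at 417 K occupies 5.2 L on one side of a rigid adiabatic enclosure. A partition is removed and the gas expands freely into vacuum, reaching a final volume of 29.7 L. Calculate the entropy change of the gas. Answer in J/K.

For an ideal gas in free expansion Q = 0 and W = 0, so T is unchanged.
Entropy is a state function; using a reversible isothermal path, ΔS_gas = nR ln(V₂/V₁) = 3.11 × 8.314 × ln(29.7/5.2) = 45.1 J/K.

ΔS_gas = 45.1 J/K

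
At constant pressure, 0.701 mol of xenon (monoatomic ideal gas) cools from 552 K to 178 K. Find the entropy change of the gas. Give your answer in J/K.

At constant pressure, ΔS = nC_p ln(T₂/T₁) with C_p = 5R/2 = 20.79 J mol⁻¹ K⁻¹.
ΔS = 0.701 × 20.79 × ln(178/552) = -16.5 J/K.

ΔS = -16.5 J/K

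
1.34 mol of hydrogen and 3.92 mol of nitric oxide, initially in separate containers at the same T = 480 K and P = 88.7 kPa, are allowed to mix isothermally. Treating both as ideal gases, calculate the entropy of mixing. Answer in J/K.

Mole fractions: x_A = 1.34/5.26 = 0.255, x_B = 0.745.
ΔS_mix = −R(n_A ln x_A + n_B ln x_B) = −8.314 × (1.34 ln 0.255 + 3.92 ln 0.745) = 24.8 J/K.

ΔS_mix = 24.8 J/K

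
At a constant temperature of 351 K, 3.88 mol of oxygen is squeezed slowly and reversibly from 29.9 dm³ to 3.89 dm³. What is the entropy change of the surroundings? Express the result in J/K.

For an isothermal ideal gas ΔS_gas = nR ln(V₂/V₁) = 3.88 × 8.314 × ln(3.89/29.9) = -65.8 J/K.
The process is reversible, so ΔS_surr = −ΔS_gas = 65.8 J/K and ΔS_universe = 0.

ΔS_surr = 65.8 J/K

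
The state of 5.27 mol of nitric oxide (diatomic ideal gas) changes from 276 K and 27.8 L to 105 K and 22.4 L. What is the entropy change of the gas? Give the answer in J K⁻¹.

Entropy is a state function: ΔS = nC_V ln(T₂/T₁) + nR ln(V₂/V₁), with C_V = 5R/2 = 20.79 J mol⁻¹ K⁻¹ for a diatomic ideal gas.
ΔS = 5.27 × [20.79 × ln(105/276) + 8.314 × ln(22.4/27.8)] = -115 J/K.

ΔS = -115 J/K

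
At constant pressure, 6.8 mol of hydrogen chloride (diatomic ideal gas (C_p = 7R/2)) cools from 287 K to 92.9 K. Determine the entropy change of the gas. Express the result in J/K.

At constant pressure, ΔS = nC_p ln(T₂/T₁) with C_p = 7R/2 = 29.1 J mol⁻¹ K⁻¹.
ΔS = 6.8 × 29.1 × ln(92.9/287) = -223 J/K.

ΔS = -223 J/K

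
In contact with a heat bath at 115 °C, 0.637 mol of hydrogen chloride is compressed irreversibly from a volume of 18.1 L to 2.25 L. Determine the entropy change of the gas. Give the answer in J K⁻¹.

Entropy is a state function, so ΔS_gas depends only on the end states.
For an isothermal ideal gas ΔS_gas = nR ln(V₂/V₁) = 0.637 × 8.314 × ln(2.25/18.1) = -11 J/K.

ΔS_gas = -11 J/K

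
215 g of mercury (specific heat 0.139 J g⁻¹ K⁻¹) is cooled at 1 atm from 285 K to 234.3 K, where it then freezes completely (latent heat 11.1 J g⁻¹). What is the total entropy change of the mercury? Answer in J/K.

Cooling step: ΔS₁ = m c ln(T_tr/T_i) = 215 × 0.139 × ln(234.3/285) = -5.854 J/K.
Phase change: ΔS₂ = −mL/T_tr = −215 × 11.1 / 234.3 = -10.19 J/K.
ΔS_total = (-5.854) + (-10.19) = -16 J/K.

ΔS = -16 J/K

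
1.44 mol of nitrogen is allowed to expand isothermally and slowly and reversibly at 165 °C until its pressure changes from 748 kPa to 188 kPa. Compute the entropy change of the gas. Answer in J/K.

ΔS_gas = 16.5 J/K

For an isothermal ideal gas ΔS_gas = nR ln(P₁/P₂) = 1.44 × 8.314 × ln(748/188) = 16.5 J/K.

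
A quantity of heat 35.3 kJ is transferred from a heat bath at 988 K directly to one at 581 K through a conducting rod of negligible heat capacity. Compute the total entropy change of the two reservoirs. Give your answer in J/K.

ΔS_total = 25 J/K

ΔS_hot = −Q/T_H = −35300/988 = -35.73 J/K and ΔS_cold = +Q/T_C = 35300/581 = 60.76 J/K.
ΔS_total = -35.73 + 60.76 = 25 J/K, positive as the second law requires.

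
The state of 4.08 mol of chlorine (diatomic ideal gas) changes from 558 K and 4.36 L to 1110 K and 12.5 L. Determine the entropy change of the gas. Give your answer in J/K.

Entropy is a state function: ΔS = nC_V ln(T₂/T₁) + nR ln(V₂/V₁), with C_V = 5R/2 = 20.79 J mol⁻¹ K⁻¹ for a diatomic ideal gas.
ΔS = 4.08 × [20.79 × ln(1110/558) + 8.314 × ln(12.5/4.36)] = 94.1 J/K.

ΔS = 94.1 J/K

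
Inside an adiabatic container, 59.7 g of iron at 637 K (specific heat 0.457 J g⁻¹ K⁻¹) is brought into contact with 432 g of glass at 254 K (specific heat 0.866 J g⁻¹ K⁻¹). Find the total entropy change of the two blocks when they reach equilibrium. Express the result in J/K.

ΔS_total = 14.1 J/K

Energy balance: T_f = (m₁c₁T₁ + m₂c₂T₂)/(m₁c₁ + m₂c₂) = 280.03 K.
ΔS₁ = m₁c₁ ln(T_f/T₁) = 27.2829 × ln(280.03/637) = -22.42 J/K.
ΔS₂ = m₂c₂ ln(T_f/T₂) = 374.112 × ln(280.03/254) = 36.5 J/K.
ΔS_total = -22.42 + 36.5 = 14.1 J/K.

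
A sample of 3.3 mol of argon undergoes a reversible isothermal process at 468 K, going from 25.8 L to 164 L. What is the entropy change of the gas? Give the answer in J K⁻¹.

For an isothermal ideal gas ΔS_gas = nR ln(V₂/V₁) = 3.3 × 8.314 × ln(164/25.8) = 50.7 J/K.

ΔS_gas = 50.7 J/K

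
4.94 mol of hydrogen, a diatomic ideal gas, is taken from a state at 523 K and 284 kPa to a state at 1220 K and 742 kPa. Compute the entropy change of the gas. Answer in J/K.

ΔS = nC_p ln(T₂/T₁) − nR ln(P₂/P₁), with C_p = 7R/2 = 29.1 J mol⁻¹ K⁻¹ for a diatomic ideal gas.
ΔS = 4.94 × [29.1 × ln(1220/523) − 8.314 × ln(742/284)] = 82.3 J/K.

ΔS = 82.3 J/K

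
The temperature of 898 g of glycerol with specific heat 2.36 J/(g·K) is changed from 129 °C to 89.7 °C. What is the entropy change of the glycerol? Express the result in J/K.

ΔS = -218 J/K

In kelvin: T₁ = 402.15 K, T₂ = 362.85 K. ΔS = ∫dQ_rev/T = m c ln(T₂/T₁) = 898 × 2.36 × ln(362.85/402.15) = -218 J/K.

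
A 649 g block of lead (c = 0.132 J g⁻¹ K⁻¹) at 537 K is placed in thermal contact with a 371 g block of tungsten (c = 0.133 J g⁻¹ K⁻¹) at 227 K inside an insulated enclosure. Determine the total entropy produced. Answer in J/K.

ΔS_total = 10.5 J/K

Energy balance: T_f = (m₁c₁T₁ + m₂c₂T₂)/(m₁c₁ + m₂c₂) = 423.7 K.
ΔS₁ = m₁c₁ ln(T_f/T₁) = 85.668 × ln(423.7/537) = -20.3 J/K.
ΔS₂ = m₂c₂ ln(T_f/T₂) = 49.343 × ln(423.7/227) = 30.79 J/K.
ΔS_total = -20.3 + 30.79 = 10.5 J/K.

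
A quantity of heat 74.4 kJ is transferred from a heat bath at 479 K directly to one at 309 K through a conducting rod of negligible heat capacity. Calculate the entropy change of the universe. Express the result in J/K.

ΔS_total = 85.5 J/K

ΔS_hot = −Q/T_H = −74400/479 = -155.3 J/K and ΔS_cold = +Q/T_C = 74400/309 = 240.8 J/K.
ΔS_total = -155.3 + 240.8 = 85.5 J/K, positive as the second law requires.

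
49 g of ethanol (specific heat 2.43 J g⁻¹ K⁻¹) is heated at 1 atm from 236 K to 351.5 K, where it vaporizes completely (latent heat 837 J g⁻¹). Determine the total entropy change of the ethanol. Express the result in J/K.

ΔS = 164 J/K

Warming step: ΔS₁ = m c ln(T_tr/T_i) = 49 × 2.43 × ln(351.5/236) = 47.43 J/K.
Phase change: ΔS₂ = +mL/T_tr = 49 × 837 / 351.5 = 116.7 J/K.
ΔS_total = (47.43) + (116.7) = 164 J/K.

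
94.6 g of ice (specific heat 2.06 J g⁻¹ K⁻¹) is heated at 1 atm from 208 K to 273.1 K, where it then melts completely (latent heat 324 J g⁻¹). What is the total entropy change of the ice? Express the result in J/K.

ΔS = 165 J/K

Warming step: ΔS₁ = m c ln(T_tr/T_i) = 94.6 × 2.06 × ln(273.1/208) = 53.06 J/K.
Phase change: ΔS₂ = +mL/T_tr = 94.6 × 324 / 273.1 = 112.2 J/K.
ΔS_total = (53.06) + (112.2) = 165 J/K.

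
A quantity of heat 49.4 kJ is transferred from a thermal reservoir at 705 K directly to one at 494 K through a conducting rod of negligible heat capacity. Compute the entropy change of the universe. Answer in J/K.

ΔS_hot = −Q/T_H = −49400/705 = -70.07 J/K and ΔS_cold = +Q/T_C = 49400/494 = 100 J/K.
ΔS_total = -70.07 + 100 = 29.9 J/K, positive as the second law requires.

ΔS_total = 29.9 J/K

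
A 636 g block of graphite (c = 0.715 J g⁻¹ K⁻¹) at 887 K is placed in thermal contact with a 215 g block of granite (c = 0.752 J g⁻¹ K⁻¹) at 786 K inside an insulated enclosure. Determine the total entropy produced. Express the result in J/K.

Energy balance: T_f = (m₁c₁T₁ + m₂c₂T₂)/(m₁c₁ + m₂c₂) = 860.51 K.
ΔS₁ = m₁c₁ ln(T_f/T₁) = 454.74 × ln(860.51/887) = -13.788 J/K.
ΔS₂ = m₂c₂ ln(T_f/T₂) = 161.68 × ln(860.51/786) = 14.643 J/K.
ΔS_total = -13.788 + 14.643 = 0.855 J/K.

ΔS_total = 0.855 J/K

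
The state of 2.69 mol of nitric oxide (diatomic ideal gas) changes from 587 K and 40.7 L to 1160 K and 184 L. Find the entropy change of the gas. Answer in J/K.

Entropy is a state function: ΔS = nC_V ln(T₂/T₁) + nR ln(V₂/V₁), with C_V = 5R/2 = 20.79 J mol⁻¹ K⁻¹ for a diatomic ideal gas.
ΔS = 2.69 × [20.79 × ln(1160/587) + 8.314 × ln(184/40.7)] = 71.8 J/K.

ΔS = 71.8 J/K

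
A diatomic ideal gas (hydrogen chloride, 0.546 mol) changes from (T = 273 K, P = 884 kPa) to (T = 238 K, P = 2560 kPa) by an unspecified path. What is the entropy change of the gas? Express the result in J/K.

ΔS = -7.01 J/K

ΔS = nC_p ln(T₂/T₁) − nR ln(P₂/P₁), with C_p = 7R/2 = 29.1 J mol⁻¹ K⁻¹ for a diatomic ideal gas.
ΔS = 0.546 × [29.1 × ln(238/273) − 8.314 × ln(2560/884)] = -7.01 J/K.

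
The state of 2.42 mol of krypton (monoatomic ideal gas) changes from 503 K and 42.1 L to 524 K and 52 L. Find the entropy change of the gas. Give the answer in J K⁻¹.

Entropy is a state function: ΔS = nC_V ln(T₂/T₁) + nR ln(V₂/V₁), with C_V = 3R/2 = 12.47 J mol⁻¹ K⁻¹ for a monoatomic ideal gas.
ΔS = 2.42 × [12.47 × ln(524/503) + 8.314 × ln(52/42.1)] = 5.48 J/K.

ΔS = 5.48 J/K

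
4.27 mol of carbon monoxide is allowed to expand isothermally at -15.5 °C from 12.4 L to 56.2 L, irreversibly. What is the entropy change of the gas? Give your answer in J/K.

Entropy is a state function, so ΔS_gas depends only on the end states.
For an isothermal ideal gas ΔS_gas = nR ln(V₂/V₁) = 4.27 × 8.314 × ln(56.2/12.4) = 53.6 J/K.

ΔS_gas = 53.6 J/K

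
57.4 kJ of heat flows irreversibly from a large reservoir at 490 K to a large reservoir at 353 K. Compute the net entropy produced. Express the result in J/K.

ΔS_hot = −Q/T_H = −57400/490 = -117.1 J/K and ΔS_cold = +Q/T_C = 57400/353 = 162.6 J/K.
ΔS_total = -117.1 + 162.6 = 45.5 J/K, positive as the second law requires.

ΔS_total = 45.5 J/K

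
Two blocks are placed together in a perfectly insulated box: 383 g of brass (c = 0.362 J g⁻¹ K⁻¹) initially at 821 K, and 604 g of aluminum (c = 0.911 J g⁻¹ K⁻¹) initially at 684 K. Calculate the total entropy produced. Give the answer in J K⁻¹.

Energy balance: T_f = (m₁c₁T₁ + m₂c₂T₂)/(m₁c₁ + m₂c₂) = 711.57 K.
ΔS₁ = m₁c₁ ln(T_f/T₁) = 138.646 × ln(711.57/821) = -19.833 J/K.
ΔS₂ = m₂c₂ ln(T_f/T₂) = 550.244 × ln(711.57/684) = 21.745 J/K.
ΔS_total = -19.833 + 21.745 = 1.91 J/K.

ΔS_total = 1.91 J/K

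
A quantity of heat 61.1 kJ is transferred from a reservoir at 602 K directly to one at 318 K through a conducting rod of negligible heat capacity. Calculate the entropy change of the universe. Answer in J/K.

ΔS_total = 90.6 J/K

ΔS_hot = −Q/T_H = −61100/602 = -101.5 J/K and ΔS_cold = +Q/T_C = 61100/318 = 192.1 J/K.
ΔS_total = -101.5 + 192.1 = 90.6 J/K, positive as the second law requires.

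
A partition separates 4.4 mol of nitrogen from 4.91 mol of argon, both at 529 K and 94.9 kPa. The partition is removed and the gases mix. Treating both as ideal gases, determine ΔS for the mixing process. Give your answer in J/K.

Mole fractions: x_A = 4.4/9.31 = 0.473, x_B = 0.527.
ΔS_mix = −R(n_A ln x_A + n_B ln x_B) = −8.314 × (4.4 ln 0.473 + 4.91 ln 0.527) = 53.5 J/K.

ΔS_mix = 53.5 J/K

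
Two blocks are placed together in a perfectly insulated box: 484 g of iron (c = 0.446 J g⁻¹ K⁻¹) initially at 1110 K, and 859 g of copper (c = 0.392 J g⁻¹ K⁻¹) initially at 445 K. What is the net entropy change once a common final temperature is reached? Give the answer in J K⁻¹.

ΔS_total = 56.8 J/K

Energy balance: T_f = (m₁c₁T₁ + m₂c₂T₂)/(m₁c₁ + m₂c₂) = 704.77 K.
ΔS₁ = m₁c₁ ln(T_f/T₁) = 215.864 × ln(704.77/1110) = -98.05 J/K.
ΔS₂ = m₂c₂ ln(T_f/T₂) = 336.728 × ln(704.77/445) = 154.8 J/K.
ΔS_total = -98.05 + 154.8 = 56.8 J/K.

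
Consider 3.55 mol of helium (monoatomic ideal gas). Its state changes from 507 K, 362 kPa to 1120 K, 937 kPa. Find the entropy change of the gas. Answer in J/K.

ΔS = 30.4 J/K

ΔS = nC_p ln(T₂/T₁) − nR ln(P₂/P₁), with C_p = 5R/2 = 20.79 J mol⁻¹ K⁻¹ for a monoatomic ideal gas.
ΔS = 3.55 × [20.79 × ln(1120/507) − 8.314 × ln(937/362)] = 30.4 J/K.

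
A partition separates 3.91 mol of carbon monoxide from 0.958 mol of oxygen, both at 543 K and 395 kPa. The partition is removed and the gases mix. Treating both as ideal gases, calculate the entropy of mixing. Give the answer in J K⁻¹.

Mole fractions: x_A = 3.91/4.87 = 0.803, x_B = 0.197.
ΔS_mix = −R(n_A ln x_A + n_B ln x_B) = −8.314 × (3.91 ln 0.803 + 0.958 ln 0.197) = 20.1 J/K.

ΔS_mix = 20.1 J/K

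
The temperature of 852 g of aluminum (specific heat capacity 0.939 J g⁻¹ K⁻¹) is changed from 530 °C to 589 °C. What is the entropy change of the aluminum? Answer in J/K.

In kelvin: T₁ = 803.15 K, T₂ = 862.15 K. ΔS = ∫dQ_rev/T = m c ln(T₂/T₁) = 852 × 0.939 × ln(862.15/803.15) = 56.7 J/K.

ΔS = 56.7 J/K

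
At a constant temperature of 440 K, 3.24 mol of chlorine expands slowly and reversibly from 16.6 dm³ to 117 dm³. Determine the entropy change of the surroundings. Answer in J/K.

ΔS_surr = -52.6 J/K

For an isothermal ideal gas ΔS_gas = nR ln(V₂/V₁) = 3.24 × 8.314 × ln(117/16.6) = 52.6 J/K.
The process is reversible, so ΔS_surr = −ΔS_gas = -52.6 J/K and ΔS_universe = 0.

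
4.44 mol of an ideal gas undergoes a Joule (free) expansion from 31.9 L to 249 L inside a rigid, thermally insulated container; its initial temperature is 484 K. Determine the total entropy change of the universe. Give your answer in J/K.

ΔS_universe = 75.9 J/K

For an ideal gas in free expansion Q = 0 and W = 0, so T is unchanged.
Entropy is a state function; using a reversible isothermal path, ΔS_gas = nR ln(V₂/V₁) = 4.44 × 8.314 × ln(249/31.9) = 75.9 J/K.
The insulated surroundings exchange no heat, so ΔS_surr = 0 and ΔS_universe = ΔS_gas.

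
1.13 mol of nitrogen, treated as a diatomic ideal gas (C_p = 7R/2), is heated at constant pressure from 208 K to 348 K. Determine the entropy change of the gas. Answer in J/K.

At constant pressure, ΔS = nC_p ln(T₂/T₁) with C_p = 7R/2 = 29.1 J mol⁻¹ K⁻¹.
ΔS = 1.13 × 29.1 × ln(348/208) = 16.9 J/K.

ΔS = 16.9 J/K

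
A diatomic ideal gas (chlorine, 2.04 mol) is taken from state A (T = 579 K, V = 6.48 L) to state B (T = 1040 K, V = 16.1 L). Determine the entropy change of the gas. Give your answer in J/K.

ΔS = 40.3 J/K

Entropy is a state function: ΔS = nC_V ln(T₂/T₁) + nR ln(V₂/V₁), with C_V = 5R/2 = 20.79 J mol⁻¹ K⁻¹ for a diatomic ideal gas.
ΔS = 2.04 × [20.79 × ln(1040/579) + 8.314 × ln(16.1/6.48)] = 40.3 J/K.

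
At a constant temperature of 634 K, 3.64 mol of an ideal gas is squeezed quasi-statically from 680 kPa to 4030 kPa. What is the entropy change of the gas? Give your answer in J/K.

For an isothermal ideal gas ΔS_gas = nR ln(P₁/P₂) = 3.64 × 8.314 × ln(680/4030) = -53.9 J/K.

ΔS_gas = -53.9 J/K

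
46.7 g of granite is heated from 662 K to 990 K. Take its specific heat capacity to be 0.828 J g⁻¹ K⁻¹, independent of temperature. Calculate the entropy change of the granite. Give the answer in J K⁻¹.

ΔS = ∫dQ_rev/T = m c ln(T₂/T₁) = 46.7 × 0.828 × ln(990/662) = 15.6 J/K.

ΔS = 15.6 J/K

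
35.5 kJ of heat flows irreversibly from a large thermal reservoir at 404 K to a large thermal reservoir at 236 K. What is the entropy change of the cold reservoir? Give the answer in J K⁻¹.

The cold reservoir gains heat Q, so ΔS_cold = +Q/T_C = 35500/236 = 150 J/K.

ΔS_cold = 150 J/K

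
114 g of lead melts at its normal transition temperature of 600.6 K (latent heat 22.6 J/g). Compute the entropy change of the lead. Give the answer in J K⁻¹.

Heat absorbed by the substance: Q = mL = 114 × 22.6 = 2576.4 J.
At constant T, ΔS = Q_rev/T = 2576.4 / 600.6 = 4.29 J/K.

ΔS = 4.29 J/K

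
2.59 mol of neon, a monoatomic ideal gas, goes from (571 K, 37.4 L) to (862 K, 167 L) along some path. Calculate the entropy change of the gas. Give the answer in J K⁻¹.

Entropy is a state function: ΔS = nC_V ln(T₂/T₁) + nR ln(V₂/V₁), with C_V = 3R/2 = 12.47 J mol⁻¹ K⁻¹ for a monoatomic ideal gas.
ΔS = 2.59 × [12.47 × ln(862/571) + 8.314 × ln(167/37.4)] = 45.5 J/K.

ΔS = 45.5 J/K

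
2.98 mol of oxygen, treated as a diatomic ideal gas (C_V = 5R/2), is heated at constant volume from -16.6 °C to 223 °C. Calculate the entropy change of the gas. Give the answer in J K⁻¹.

ΔS = 40.9 J/K

In kelvin: T₁ = 256.55 K, T₂ = 496.15 K. At constant volume, ΔS = nC_V ln(T₂/T₁) with C_V = 5R/2 = 20.79 J mol⁻¹ K⁻¹.
ΔS = 2.98 × 20.79 × ln(496.15/256.55) = 40.9 J/K.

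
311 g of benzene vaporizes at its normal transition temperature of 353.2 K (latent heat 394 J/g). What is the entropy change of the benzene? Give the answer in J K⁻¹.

ΔS = 347 J/K

Heat absorbed by the substance: Q = mL = 311 × 394 = 122534 J.
At constant T, ΔS = Q_rev/T = 122534 / 353.2 = 347 J/K.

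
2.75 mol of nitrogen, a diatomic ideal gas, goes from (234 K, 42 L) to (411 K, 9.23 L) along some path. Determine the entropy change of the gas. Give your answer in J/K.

Entropy is a state function: ΔS = nC_V ln(T₂/T₁) + nR ln(V₂/V₁), with C_V = 5R/2 = 20.79 J mol⁻¹ K⁻¹ for a diatomic ideal gas.
ΔS = 2.75 × [20.79 × ln(411/234) + 8.314 × ln(9.23/42)] = -2.45 J/K.

ΔS = -2.45 J/K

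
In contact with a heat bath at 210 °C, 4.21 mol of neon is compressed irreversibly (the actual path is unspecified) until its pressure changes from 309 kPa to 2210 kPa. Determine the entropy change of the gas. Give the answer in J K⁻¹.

ΔS_gas = -68.9 J/K

Entropy is a state function, so ΔS_gas depends only on the end states.
For an isothermal ideal gas ΔS_gas = nR ln(P₁/P₂) = 4.21 × 8.314 × ln(309/2210) = -68.9 J/K.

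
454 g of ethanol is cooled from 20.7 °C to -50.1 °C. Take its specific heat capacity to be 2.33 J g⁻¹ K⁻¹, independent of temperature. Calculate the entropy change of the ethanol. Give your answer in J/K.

In kelvin: T₁ = 293.85 K, T₂ = 223.05 K. ΔS = ∫dQ_rev/T = m c ln(T₂/T₁) = 454 × 2.33 × ln(223.05/293.85) = -292 J/K.

ΔS = -292 J/K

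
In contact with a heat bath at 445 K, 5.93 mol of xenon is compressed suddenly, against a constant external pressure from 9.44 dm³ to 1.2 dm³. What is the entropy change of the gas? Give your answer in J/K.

ΔS_gas = -102 J/K

Entropy is a state function, so ΔS_gas depends only on the end states.
For an isothermal ideal gas ΔS_gas = nR ln(V₂/V₁) = 5.93 × 8.314 × ln(1.2/9.44) = -102 J/K.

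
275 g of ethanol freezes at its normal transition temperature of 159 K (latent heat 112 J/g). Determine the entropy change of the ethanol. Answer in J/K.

ΔS = -194 J/K

Heat released by the substance: Q = −mL = −275 × 112 = −30800 J.
At constant T, ΔS = Q_rev/T = −30800 / 159 = -194 J/K.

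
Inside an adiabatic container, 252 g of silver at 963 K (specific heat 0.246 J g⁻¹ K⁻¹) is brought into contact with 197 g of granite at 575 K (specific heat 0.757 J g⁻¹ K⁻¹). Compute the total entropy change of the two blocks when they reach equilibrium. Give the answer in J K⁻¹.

Energy balance: T_f = (m₁c₁T₁ + m₂c₂T₂)/(m₁c₁ + m₂c₂) = 688.93 K.
ΔS₁ = m₁c₁ ln(T_f/T₁) = 61.992 × ln(688.93/963) = -20.76 J/K.
ΔS₂ = m₂c₂ ln(T_f/T₂) = 149.129 × ln(688.93/575) = 26.96 J/K.
ΔS_total = -20.76 + 26.96 = 6.2 J/K.

ΔS_total = 6.2 J/K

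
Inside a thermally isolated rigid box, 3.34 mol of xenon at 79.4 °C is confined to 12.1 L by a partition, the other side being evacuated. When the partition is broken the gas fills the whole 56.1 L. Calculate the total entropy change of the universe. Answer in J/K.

For an ideal gas in free expansion Q = 0 and W = 0, so T is unchanged.
Entropy is a state function; using a reversible isothermal path, ΔS_gas = nR ln(V₂/V₁) = 3.34 × 8.314 × ln(56.1/12.1) = 42.6 J/K.
The insulated surroundings exchange no heat, so ΔS_surr = 0 and ΔS_universe = ΔS_gas.

ΔS_universe = 42.6 J/K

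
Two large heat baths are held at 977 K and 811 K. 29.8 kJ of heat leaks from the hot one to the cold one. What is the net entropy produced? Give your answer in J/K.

ΔS_hot = −Q/T_H = −29800/977 = -30.5 J/K and ΔS_cold = +Q/T_C = 29800/811 = 36.74 J/K.
ΔS_total = -30.5 + 36.74 = 6.24 J/K, positive as the second law requires.

ΔS_total = 6.24 J/K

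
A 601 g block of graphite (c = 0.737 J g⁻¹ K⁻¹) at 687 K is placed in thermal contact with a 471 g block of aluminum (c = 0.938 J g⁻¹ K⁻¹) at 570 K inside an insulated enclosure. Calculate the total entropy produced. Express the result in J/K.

Energy balance: T_f = (m₁c₁T₁ + m₂c₂T₂)/(m₁c₁ + m₂c₂) = 628.58 K.
ΔS₁ = m₁c₁ ln(T_f/T₁) = 442.937 × ln(628.58/687) = -39.37 J/K.
ΔS₂ = m₂c₂ ln(T_f/T₂) = 441.798 × ln(628.58/570) = 43.22 J/K.
ΔS_total = -39.37 + 43.22 = 3.85 J/K.

ΔS_total = 3.85 J/K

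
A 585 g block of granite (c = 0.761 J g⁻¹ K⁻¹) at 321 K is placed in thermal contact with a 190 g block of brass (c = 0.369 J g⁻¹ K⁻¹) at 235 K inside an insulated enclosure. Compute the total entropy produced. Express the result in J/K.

Energy balance: T_f = (m₁c₁T₁ + m₂c₂T₂)/(m₁c₁ + m₂c₂) = 309.3 K.
ΔS₁ = m₁c₁ ln(T_f/T₁) = 445.185 × ln(309.3/321) = -16.53 J/K.
ΔS₂ = m₂c₂ ln(T_f/T₂) = 70.11 × ln(309.3/235) = 19.26 J/K.
ΔS_total = -16.53 + 19.26 = 2.73 J/K.

ΔS_total = 2.73 J/K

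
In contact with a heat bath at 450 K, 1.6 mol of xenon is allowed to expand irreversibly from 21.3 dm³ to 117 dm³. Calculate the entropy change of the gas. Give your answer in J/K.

ΔS_gas = 22.7 J/K

Entropy is a state function, so ΔS_gas depends only on the end states.
For an isothermal ideal gas ΔS_gas = nR ln(V₂/V₁) = 1.6 × 8.314 × ln(117/21.3) = 22.7 J/K.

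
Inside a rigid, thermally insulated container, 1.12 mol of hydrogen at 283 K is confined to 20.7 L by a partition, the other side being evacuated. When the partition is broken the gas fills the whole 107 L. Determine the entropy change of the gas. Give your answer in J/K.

ΔS_gas = 15.3 J/K

For an ideal gas in free expansion Q = 0 and W = 0, so T is unchanged.
Entropy is a state function; using a reversible isothermal path, ΔS_gas = nR ln(V₂/V₁) = 1.12 × 8.314 × ln(107/20.7) = 15.3 J/K.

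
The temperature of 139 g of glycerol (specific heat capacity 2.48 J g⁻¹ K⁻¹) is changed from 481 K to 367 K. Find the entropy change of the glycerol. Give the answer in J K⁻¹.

ΔS = ∫dQ_rev/T = m c ln(T₂/T₁) = 139 × 2.48 × ln(367/481) = -93.2 J/K.

ΔS = -93.2 J/K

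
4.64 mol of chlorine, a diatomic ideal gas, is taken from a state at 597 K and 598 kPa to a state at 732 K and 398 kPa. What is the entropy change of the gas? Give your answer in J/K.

ΔS = nC_p ln(T₂/T₁) − nR ln(P₂/P₁), with C_p = 7R/2 = 29.1 J mol⁻¹ K⁻¹ for a diatomic ideal gas.
ΔS = 4.64 × [29.1 × ln(732/597) − 8.314 × ln(398/598)] = 43.2 J/K.

ΔS = 43.2 J/K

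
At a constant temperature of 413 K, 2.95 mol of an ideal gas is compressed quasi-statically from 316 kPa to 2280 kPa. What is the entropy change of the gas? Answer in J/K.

For an isothermal ideal gas ΔS_gas = nR ln(P₁/P₂) = 2.95 × 8.314 × ln(316/2280) = -48.5 J/K.

ΔS_gas = -48.5 J/K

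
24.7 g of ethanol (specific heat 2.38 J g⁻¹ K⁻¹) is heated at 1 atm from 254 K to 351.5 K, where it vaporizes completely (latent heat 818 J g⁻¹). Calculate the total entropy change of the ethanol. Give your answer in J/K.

Warming step: ΔS₁ = m c ln(T_tr/T_i) = 24.7 × 2.38 × ln(351.5/254) = 19.1 J/K.
Phase change: ΔS₂ = +mL/T_tr = 24.7 × 818 / 351.5 = 57.48 J/K.
ΔS_total = (19.1) + (57.48) = 76.6 J/K.

ΔS = 76.6 J/K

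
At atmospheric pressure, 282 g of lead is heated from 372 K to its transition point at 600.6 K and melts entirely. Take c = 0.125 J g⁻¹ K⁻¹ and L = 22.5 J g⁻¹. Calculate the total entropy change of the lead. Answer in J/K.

ΔS = 27.5 J/K

Warming step: ΔS₁ = m c ln(T_tr/T_i) = 282 × 0.125 × ln(600.6/372) = 16.89 J/K.
Phase change: ΔS₂ = +mL/T_tr = 282 × 22.5 / 600.6 = 10.56 J/K.
ΔS_total = (16.89) + (10.56) = 27.5 J/K.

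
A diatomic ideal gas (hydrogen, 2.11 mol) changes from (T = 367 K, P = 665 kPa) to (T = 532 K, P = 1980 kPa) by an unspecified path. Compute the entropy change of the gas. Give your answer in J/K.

ΔS = 3.66 J/K

ΔS = nC_p ln(T₂/T₁) − nR ln(P₂/P₁), with C_p = 7R/2 = 29.1 J mol⁻¹ K⁻¹ for a diatomic ideal gas.
ΔS = 2.11 × [29.1 × ln(532/367) − 8.314 × ln(1980/665)] = 3.66 J/K.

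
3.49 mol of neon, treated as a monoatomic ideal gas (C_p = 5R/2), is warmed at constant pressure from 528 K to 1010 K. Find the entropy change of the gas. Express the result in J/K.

At constant pressure, ΔS = nC_p ln(T₂/T₁) with C_p = 5R/2 = 20.79 J mol⁻¹ K⁻¹.
ΔS = 3.49 × 20.79 × ln(1010/528) = 47 J/K.

ΔS = 47 J/K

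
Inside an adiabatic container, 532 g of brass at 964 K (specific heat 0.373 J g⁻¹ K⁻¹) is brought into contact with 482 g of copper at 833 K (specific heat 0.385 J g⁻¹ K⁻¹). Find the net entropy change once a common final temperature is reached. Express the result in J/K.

ΔS_total = 1.02 J/K

Energy balance: T_f = (m₁c₁T₁ + m₂c₂T₂)/(m₁c₁ + m₂c₂) = 900.69 K.
ΔS₁ = m₁c₁ ln(T_f/T₁) = 198.436 × ln(900.69/964) = -13.48 J/K.
ΔS₂ = m₂c₂ ln(T_f/T₂) = 185.57 × ln(900.69/833) = 14.5 J/K.
ΔS_total = -13.48 + 14.5 = 1.02 J/K.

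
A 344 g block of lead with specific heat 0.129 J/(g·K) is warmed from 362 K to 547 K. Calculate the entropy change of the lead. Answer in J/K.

ΔS = 18.3 J/K

ΔS = ∫dQ_rev/T = m c ln(T₂/T₁) = 344 × 0.129 × ln(547/362) = 18.3 J/K.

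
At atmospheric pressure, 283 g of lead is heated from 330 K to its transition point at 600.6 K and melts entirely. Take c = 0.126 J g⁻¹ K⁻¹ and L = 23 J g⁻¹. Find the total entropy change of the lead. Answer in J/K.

Warming step: ΔS₁ = m c ln(T_tr/T_i) = 283 × 0.126 × ln(600.6/330) = 21.35 J/K.
Phase change: ΔS₂ = +mL/T_tr = 283 × 23 / 600.6 = 10.84 J/K.
ΔS_total = (21.35) + (10.84) = 32.2 J/K.

ΔS = 32.2 J/K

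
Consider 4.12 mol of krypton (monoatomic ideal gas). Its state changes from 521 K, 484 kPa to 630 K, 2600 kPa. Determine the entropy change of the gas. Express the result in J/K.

ΔS = nC_p ln(T₂/T₁) − nR ln(P₂/P₁), with C_p = 5R/2 = 20.79 J mol⁻¹ K⁻¹ for a monoatomic ideal gas.
ΔS = 4.12 × [20.79 × ln(630/521) − 8.314 × ln(2600/484)] = -41.3 J/K.

ΔS = -41.3 J/K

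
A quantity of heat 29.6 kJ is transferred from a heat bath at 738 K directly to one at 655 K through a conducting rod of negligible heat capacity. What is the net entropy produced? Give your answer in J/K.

ΔS_total = 5.08 J/K

ΔS_hot = −Q/T_H = −29600/738 = -40.11 J/K and ΔS_cold = +Q/T_C = 29600/655 = 45.19 J/K.
ΔS_total = -40.11 + 45.19 = 5.08 J/K, positive as the second law requires.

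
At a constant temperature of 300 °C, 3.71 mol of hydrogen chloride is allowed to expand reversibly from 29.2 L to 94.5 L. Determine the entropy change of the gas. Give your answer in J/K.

ΔS_gas = 36.2 J/K

For an isothermal ideal gas ΔS_gas = nR ln(V₂/V₁) = 3.71 × 8.314 × ln(94.5/29.2) = 36.2 J/K.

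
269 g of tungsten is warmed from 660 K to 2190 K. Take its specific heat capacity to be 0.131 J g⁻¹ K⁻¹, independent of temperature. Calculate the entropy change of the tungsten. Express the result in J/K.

ΔS = 42.3 J/K

ΔS = ∫dQ_rev/T = m c ln(T₂/T₁) = 269 × 0.131 × ln(2190/660) = 42.3 J/K.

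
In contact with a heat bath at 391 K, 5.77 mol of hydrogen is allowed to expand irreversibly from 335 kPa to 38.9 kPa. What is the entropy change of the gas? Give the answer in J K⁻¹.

Entropy is a state function, so ΔS_gas depends only on the end states.
For an isothermal ideal gas ΔS_gas = nR ln(P₁/P₂) = 5.77 × 8.314 × ln(335/38.9) = 103 J/K.

ΔS_gas = 103 J/K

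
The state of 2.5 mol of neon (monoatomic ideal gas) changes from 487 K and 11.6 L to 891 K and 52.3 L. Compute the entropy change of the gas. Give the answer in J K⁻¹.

ΔS = 50.1 J/K

Entropy is a state function: ΔS = nC_V ln(T₂/T₁) + nR ln(V₂/V₁), with C_V = 3R/2 = 12.47 J mol⁻¹ K⁻¹ for a monoatomic ideal gas.
ΔS = 2.5 × [12.47 × ln(891/487) + 8.314 × ln(52.3/11.6)] = 50.1 J/K.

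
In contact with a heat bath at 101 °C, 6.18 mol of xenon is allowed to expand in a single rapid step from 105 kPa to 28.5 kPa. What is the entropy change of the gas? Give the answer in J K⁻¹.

Entropy is a state function, so ΔS_gas depends only on the end states.
For an isothermal ideal gas ΔS_gas = nR ln(P₁/P₂) = 6.18 × 8.314 × ln(105/28.5) = 67 J/K.

ΔS_gas = 67 J/K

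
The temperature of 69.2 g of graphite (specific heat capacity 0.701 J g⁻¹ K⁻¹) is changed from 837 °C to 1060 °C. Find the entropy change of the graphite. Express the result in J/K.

In kelvin: T₁ = 1110.15 K, T₂ = 1333.15 K. ΔS = ∫dQ_rev/T = m c ln(T₂/T₁) = 69.2 × 0.701 × ln(1333.15/1110.15) = 8.88 J/K.

ΔS = 8.88 J/K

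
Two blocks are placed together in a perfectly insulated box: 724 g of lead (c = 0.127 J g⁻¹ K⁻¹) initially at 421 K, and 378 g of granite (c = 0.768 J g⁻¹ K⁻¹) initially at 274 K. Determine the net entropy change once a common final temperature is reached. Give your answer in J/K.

ΔS_total = 6.9 J/K

Energy balance: T_f = (m₁c₁T₁ + m₂c₂T₂)/(m₁c₁ + m₂c₂) = 309.36 K.
ΔS₁ = m₁c₁ ln(T_f/T₁) = 91.948 × ln(309.36/421) = -28.332 J/K.
ΔS₂ = m₂c₂ ln(T_f/T₂) = 290.304 × ln(309.36/274) = 35.236 J/K.
ΔS_total = -28.332 + 35.236 = 6.9 J/K.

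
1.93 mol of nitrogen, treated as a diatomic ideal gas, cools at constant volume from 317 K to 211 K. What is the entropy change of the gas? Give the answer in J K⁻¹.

ΔS = -16.3 J/K

At constant volume, ΔS = nC_V ln(T₂/T₁) with C_V = 5R/2 = 20.79 J mol⁻¹ K⁻¹.
ΔS = 1.93 × 20.79 × ln(211/317) = -16.3 J/K.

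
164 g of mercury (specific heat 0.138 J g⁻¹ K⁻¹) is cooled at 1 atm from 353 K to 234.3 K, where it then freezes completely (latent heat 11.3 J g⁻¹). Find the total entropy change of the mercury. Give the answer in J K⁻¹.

Cooling step: ΔS₁ = m c ln(T_tr/T_i) = 164 × 0.138 × ln(234.3/353) = -9.276 J/K.
Phase change: ΔS₂ = −mL/T_tr = −164 × 11.3 / 234.3 = -7.91 J/K.
ΔS_total = (-9.276) + (-7.91) = -17.2 J/K.

ΔS = -17.2 J/K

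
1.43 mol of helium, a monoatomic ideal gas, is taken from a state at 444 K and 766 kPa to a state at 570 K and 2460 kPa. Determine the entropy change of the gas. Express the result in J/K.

ΔS = -6.45 J/K

ΔS = nC_p ln(T₂/T₁) − nR ln(P₂/P₁), with C_p = 5R/2 = 20.79 J mol⁻¹ K⁻¹ for a monoatomic ideal gas.
ΔS = 1.43 × [20.79 × ln(570/444) − 8.314 × ln(2460/766)] = -6.45 J/K.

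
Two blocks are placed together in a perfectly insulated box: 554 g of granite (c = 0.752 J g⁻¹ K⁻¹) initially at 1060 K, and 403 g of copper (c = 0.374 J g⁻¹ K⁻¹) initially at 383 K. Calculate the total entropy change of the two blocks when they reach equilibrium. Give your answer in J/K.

ΔS_total = 47.9 J/K

Energy balance: T_f = (m₁c₁T₁ + m₂c₂T₂)/(m₁c₁ + m₂c₂) = 880.14 K.
ΔS₁ = m₁c₁ ln(T_f/T₁) = 416.608 × ln(880.14/1060) = -77.46 J/K.
ΔS₂ = m₂c₂ ln(T_f/T₂) = 150.722 × ln(880.14/383) = 125.4 J/K.
ΔS_total = -77.46 + 125.4 = 47.9 J/K.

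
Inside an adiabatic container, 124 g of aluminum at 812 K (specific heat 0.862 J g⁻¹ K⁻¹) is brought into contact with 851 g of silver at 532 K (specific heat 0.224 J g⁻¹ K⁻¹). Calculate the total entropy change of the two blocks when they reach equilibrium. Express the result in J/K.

Energy balance: T_f = (m₁c₁T₁ + m₂c₂T₂)/(m₁c₁ + m₂c₂) = 632.6 K.
ΔS₁ = m₁c₁ ln(T_f/T₁) = 106.888 × ln(632.6/812) = -26.686 J/K.
ΔS₂ = m₂c₂ ln(T_f/T₂) = 190.624 × ln(632.6/532) = 33.014 J/K.
ΔS_total = -26.686 + 33.014 = 6.33 J/K.

ΔS_total = 6.33 J/K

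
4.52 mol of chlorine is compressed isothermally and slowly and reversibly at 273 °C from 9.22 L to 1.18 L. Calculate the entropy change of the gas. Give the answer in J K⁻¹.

ΔS_gas = -77.3 J/K

For an isothermal ideal gas ΔS_gas = nR ln(V₂/V₁) = 4.52 × 8.314 × ln(1.18/9.22) = -77.3 J/K.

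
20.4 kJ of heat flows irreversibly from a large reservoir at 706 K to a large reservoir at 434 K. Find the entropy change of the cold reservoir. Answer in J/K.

The cold reservoir gains heat Q, so ΔS_cold = +Q/T_C = 20400/434 = 47 J/K.

ΔS_cold = 47 J/K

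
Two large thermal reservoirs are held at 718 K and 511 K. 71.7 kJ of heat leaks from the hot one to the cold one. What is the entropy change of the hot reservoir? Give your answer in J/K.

The hot reservoir loses heat Q, so ΔS_hot = −Q/T_H = −71700/718 = -99.9 J/K.

ΔS_hot = -99.9 J/K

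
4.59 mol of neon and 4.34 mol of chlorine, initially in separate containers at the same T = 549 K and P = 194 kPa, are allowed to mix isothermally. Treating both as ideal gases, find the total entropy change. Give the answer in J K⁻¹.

Mole fractions: x_A = 4.59/8.93 = 0.514, x_B = 0.486.
ΔS_mix = −R(n_A ln x_A + n_B ln x_B) = −8.314 × (4.59 ln 0.514 + 4.34 ln 0.486) = 51.4 J/K.

ΔS_mix = 51.4 J/K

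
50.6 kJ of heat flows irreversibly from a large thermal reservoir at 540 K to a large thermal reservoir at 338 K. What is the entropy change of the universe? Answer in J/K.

ΔS_hot = −Q/T_H = −50600/540 = -93.7 J/K and ΔS_cold = +Q/T_C = 50600/338 = 149.7 J/K.
ΔS_total = -93.7 + 149.7 = 56 J/K, positive as the second law requires.

ΔS_total = 56 J/K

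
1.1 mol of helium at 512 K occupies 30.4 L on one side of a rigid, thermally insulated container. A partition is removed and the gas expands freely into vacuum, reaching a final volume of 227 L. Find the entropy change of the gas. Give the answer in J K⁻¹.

ΔS_gas = 18.4 J/K

For an ideal gas in free expansion Q = 0 and W = 0, so T is unchanged.
Entropy is a state function; using a reversible isothermal path, ΔS_gas = nR ln(V₂/V₁) = 1.1 × 8.314 × ln(227/30.4) = 18.4 J/K.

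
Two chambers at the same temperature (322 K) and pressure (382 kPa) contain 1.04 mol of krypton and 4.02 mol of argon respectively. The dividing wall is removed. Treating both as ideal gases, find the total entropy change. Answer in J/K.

Mole fractions: x_A = 1.04/5.06 = 0.206, x_B = 0.794.
ΔS_mix = −R(n_A ln x_A + n_B ln x_B) = −8.314 × (1.04 ln 0.206 + 4.02 ln 0.794) = 21.4 J/K.

ΔS_mix = 21.4 J/K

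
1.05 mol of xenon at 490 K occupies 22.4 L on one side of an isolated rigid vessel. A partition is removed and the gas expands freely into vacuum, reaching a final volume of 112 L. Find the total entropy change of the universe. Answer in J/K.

ΔS_universe = 14 J/K

No heat is exchanged and no work is done, so the ideal-gas temperature stays constant.
Entropy is a state function; using a reversible isothermal path, ΔS_gas = nR ln(V₂/V₁) = 1.05 × 8.314 × ln(112/22.4) = 14 J/K.
The insulated surroundings exchange no heat, so ΔS_surr = 0 and ΔS_universe = ΔS_gas.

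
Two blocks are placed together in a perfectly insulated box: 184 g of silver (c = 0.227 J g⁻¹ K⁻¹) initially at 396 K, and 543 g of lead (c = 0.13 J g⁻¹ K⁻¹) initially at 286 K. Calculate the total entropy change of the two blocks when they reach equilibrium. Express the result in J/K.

Energy balance: T_f = (m₁c₁T₁ + m₂c₂T₂)/(m₁c₁ + m₂c₂) = 326.89 K.
ΔS₁ = m₁c₁ ln(T_f/T₁) = 41.768 × ln(326.89/396) = -8.011 J/K.
ΔS₂ = m₂c₂ ln(T_f/T₂) = 70.59 × ln(326.89/286) = 9.433 J/K.
ΔS_total = -8.011 + 9.433 = 1.42 J/K.

ΔS_total = 1.42 J/K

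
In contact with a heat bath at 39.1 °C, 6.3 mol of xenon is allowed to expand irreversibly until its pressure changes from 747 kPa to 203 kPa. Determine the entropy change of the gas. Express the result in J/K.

Entropy is a state function, so ΔS_gas depends only on the end states.
For an isothermal ideal gas ΔS_gas = nR ln(P₁/P₂) = 6.3 × 8.314 × ln(747/203) = 68.2 J/K.

ΔS_gas = 68.2 J/K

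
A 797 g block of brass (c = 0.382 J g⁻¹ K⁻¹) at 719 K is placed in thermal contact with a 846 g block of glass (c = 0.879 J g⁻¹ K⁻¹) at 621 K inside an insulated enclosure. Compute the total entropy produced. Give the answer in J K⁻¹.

ΔS_total = 2.37 J/K

Energy balance: T_f = (m₁c₁T₁ + m₂c₂T₂)/(m₁c₁ + m₂c₂) = 649.47 K.
ΔS₁ = m₁c₁ ln(T_f/T₁) = 304.454 × ln(649.47/719) = -30.966 J/K.
ΔS₂ = m₂c₂ ln(T_f/T₂) = 743.634 × ln(649.47/621) = 33.331 J/K.
ΔS_total = -30.966 + 33.331 = 2.37 J/K.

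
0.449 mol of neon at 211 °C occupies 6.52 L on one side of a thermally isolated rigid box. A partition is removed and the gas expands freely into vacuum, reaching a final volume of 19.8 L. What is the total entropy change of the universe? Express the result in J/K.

No heat is exchanged and no work is done, so the ideal-gas temperature stays constant.
Entropy is a state function; using a reversible isothermal path, ΔS_gas = nR ln(V₂/V₁) = 0.449 × 8.314 × ln(19.8/6.52) = 4.15 J/K.
The insulated surroundings exchange no heat, so ΔS_surr = 0 and ΔS_universe = ΔS_gas.

ΔS_universe = 4.15 J/K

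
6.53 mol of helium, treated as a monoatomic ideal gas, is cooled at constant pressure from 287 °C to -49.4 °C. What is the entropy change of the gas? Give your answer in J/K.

ΔS = -125 J/K

In kelvin: T₁ = 560.15 K, T₂ = 223.75 K. At constant pressure, ΔS = nC_p ln(T₂/T₁) with C_p = 5R/2 = 20.79 J mol⁻¹ K⁻¹.
ΔS = 6.53 × 20.79 × ln(223.75/560.15) = -125 J/K.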